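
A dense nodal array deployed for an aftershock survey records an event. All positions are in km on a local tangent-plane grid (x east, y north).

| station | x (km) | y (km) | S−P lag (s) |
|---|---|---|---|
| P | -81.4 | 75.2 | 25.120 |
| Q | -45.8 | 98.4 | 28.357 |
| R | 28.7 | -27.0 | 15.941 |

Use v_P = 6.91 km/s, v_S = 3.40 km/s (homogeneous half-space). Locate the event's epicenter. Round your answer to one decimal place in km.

x ≈ -56.6 km, y ≈ -91.1 km

Distance from S−P lag: d = Δt · v_P v_S / (v_P − v_S) = Δt · (6.91·3.40)/(6.91−3.40) ≈ 6.6934·Δt.
So d_P = 168.14, d_Q = 189.81, d_R = 106.70 km.
Circle about each station: (x + 81.4)² + (y − 75.2)² = 168.14²; (x + 45.8)² + (y − 98.4)² = 189.81²; (x − 28.7)² + (y + 27.0)² = 106.70².
Subtracting the P equation from the Q and R equations removes the quadratic terms:
71.2 x + 46.4 y = -8257.58
220.2 x − 204.4 y = 6157.86
Solving the 2×2 system: x ≈ -56.6, y ≈ -91.1 km.
Check against P (with the unrounded x, y): √((x + 81.4)²+(y − 75.2)²) = 168.14 ≈ 168.14 km. ✓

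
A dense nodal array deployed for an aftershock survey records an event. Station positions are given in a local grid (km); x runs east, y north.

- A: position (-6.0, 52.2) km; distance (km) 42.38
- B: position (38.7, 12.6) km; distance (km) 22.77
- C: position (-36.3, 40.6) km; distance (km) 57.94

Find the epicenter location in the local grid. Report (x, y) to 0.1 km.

Circle about each station: (x + 6.0)² + (y − 52.2)² = 42.38²; (x − 38.7)² + (y − 12.6)² = 22.77²; (x + 36.3)² + (y − 40.6)² = 57.94².
Subtracting the A equation from the B and C equations removes the quadratic terms:
89.4 x − 79.2 y = 173.20
-60.6 x − 23.2 y = -1355.77
Solving the 2×2 system: x ≈ 16.2, y ≈ 16.1 km.

(16.2, 16.1)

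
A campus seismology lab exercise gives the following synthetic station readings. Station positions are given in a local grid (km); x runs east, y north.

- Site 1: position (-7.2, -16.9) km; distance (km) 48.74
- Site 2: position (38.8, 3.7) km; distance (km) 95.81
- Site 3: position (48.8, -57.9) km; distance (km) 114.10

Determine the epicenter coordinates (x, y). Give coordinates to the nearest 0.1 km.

Circle about each station: (x + 7.2)² + (y + 16.9)² = 48.74²; (x − 38.8)² + (y − 3.7)² = 95.81²; (x − 48.8)² + (y + 57.9)² = 114.10².
Subtracting pairs of circle equations eliminates x²+y² and gives linear equations (the radical axes):
92.0 x + 41.2 y = -5622.29
112.0 x − 82.0 y = -5246.82
Solving the 2×2 system: x ≈ -55.7, y ≈ -12.1 km.

(-55.7, -12.1)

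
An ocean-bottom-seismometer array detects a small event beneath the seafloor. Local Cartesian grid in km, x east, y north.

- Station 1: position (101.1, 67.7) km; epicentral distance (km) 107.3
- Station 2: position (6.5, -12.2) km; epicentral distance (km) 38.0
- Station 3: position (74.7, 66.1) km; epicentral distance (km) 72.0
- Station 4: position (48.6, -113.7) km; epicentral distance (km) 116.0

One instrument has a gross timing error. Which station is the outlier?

Solve using three stations at a time. Using Station 2, Station 3, Station 4 (subtract circle equations pairwise → linear system) gives (x, y) ≈ (41.7, 2.1).
Distances from that point to each station vs reported:
  Station 1: calculated 88.5 vs reported 107.3 → residual 18.8 km
  Station 2: calculated 38.0 vs reported 38.0 → residual 0.0 km
  Station 3: calculated 72.0 vs reported 72.0 → residual 0.0 km
  Station 4: calculated 116.0 vs reported 116.0 → residual 0.0 km
Station 2, Station 3, Station 4 are mutually consistent (residuals ≈ 0); Station 1 is off by 18.8 km.

Station 1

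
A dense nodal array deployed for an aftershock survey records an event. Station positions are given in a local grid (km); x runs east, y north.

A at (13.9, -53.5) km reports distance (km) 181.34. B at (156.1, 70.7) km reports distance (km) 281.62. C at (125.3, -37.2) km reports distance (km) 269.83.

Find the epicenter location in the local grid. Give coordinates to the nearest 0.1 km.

Circle about each station: (x − 13.9)² + (y + 53.5)² = 181.34²; (x − 156.1)² + (y − 70.7)² = 281.62²; (x − 125.3)² + (y + 37.2)² = 269.83².
Subtracting the A equation from the B and C equations removes the quadratic terms:
284.4 x + 248.4 y = -20115.39
222.8 x + 32.6 y = -25895.56
Solving the 2×2 system: x ≈ -125.4, y ≈ 62.6 km.
Check against A (with the unrounded x, y): √((x − 13.9)²+(y + 53.5)²) = 181.31 ≈ 181.34 km. ✓

-125.4 km east, 62.6 km north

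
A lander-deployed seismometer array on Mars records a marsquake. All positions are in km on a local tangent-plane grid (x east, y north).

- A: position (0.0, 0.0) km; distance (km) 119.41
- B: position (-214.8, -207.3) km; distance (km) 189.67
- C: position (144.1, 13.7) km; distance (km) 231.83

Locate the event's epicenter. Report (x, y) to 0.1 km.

Circle about each station: x² + y² = 119.41²; (x + 214.8)² + (y + 207.3)² = 189.67²; (x − 144.1)² + (y − 13.7)² = 231.83².
Subtracting the A equation from the B and C equations removes the quadratic terms:
-429.6 x − 414.6 y = 67396.37
288.2 x + 27.4 y = -18533.90
Solving the 2×2 system: x ≈ -54.2, y ≈ -106.4 km.

x ≈ -54.2 km, y ≈ -106.4 km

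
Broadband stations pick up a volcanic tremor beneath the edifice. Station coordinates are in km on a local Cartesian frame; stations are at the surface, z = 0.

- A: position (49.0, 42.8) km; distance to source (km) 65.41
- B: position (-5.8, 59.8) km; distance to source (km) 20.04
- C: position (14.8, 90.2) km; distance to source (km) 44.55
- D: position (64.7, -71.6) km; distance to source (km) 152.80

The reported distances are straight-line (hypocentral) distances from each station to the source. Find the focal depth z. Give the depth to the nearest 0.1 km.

19.3 km

Each station gives a sphere (x−x_i)² + (y−y_i)² + z² = d_i² (stations at z=0).
Subtracting the A sphere from B and C: z² cancels, leaving linear equations in x and y:
-109.6 x + 34.0 y = 3253.71
-68.4 x + 94.8 y = 6416.01
Solving: x ≈ -11.198, y ≈ 59.600 km (keep extra digits for the depth step; rounded: -11.2, 59.6).
Then from the A sphere: z² = 65.41² − (x − 49.0)² − (y − 42.8)² with x = -11.198, y = 59.600, so z ≈ 19.298 ≈ 19.3 km.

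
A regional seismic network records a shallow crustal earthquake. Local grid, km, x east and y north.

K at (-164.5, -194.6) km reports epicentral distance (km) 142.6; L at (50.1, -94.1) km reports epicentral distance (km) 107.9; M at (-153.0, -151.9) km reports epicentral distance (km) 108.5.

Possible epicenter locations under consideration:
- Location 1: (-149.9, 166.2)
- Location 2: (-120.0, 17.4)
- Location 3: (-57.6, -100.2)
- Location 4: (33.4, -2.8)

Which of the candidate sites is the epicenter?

Location 3

For each candidate, compare |candidate − station| to the reported distance:
Location 1: residuals K 218.5, L 220.4, M 209.6 → max 220.4 km
Location 2: residuals K 74.0, L 95.5, M 64.0 → max 95.5 km
Location 3: residuals K 0.0, L 0.0, M 0.0 → max 0.0 km
Location 4: residuals K 133.0, L 15.1, M 130.2 → max 133.0 km
Only Location 3 has all residuals ≈ 0.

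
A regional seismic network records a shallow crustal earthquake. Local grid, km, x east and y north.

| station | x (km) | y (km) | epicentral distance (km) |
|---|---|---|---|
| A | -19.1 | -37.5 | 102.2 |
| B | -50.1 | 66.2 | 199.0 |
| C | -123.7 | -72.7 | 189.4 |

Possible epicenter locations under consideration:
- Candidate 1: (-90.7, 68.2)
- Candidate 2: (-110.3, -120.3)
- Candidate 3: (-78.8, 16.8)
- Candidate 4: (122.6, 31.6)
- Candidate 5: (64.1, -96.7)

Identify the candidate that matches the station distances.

Candidate 5

For each candidate, compare |candidate − station| to the reported distance:
Candidate 1: residuals A 25.5, B 158.4, C 44.7 → max 158.4 km
Candidate 2: residuals A 21.0, B 3.0, C 139.9 → max 139.9 km
Candidate 3: residuals A 21.5, B 141.9, C 89.3 → max 141.9 km
Candidate 4: residuals A 55.5, B 22.9, C 78.1 → max 78.1 km
Candidate 5: residuals A 0.1, B 0.1, C 0.1 → max 0.1 km
Only Candidate 5 has all residuals ≈ 0.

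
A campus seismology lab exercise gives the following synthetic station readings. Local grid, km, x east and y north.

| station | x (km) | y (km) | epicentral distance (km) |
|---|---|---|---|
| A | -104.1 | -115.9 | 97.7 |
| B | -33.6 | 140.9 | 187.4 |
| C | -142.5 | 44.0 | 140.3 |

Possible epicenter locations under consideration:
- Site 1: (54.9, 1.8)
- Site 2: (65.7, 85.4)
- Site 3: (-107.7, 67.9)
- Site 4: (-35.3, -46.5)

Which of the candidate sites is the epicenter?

For each candidate, compare |candidate − station| to the reported distance:
Site 1: residuals A 100.1, B 22.5, C 61.6 → max 100.1 km
Site 2: residuals A 165.7, B 73.6, C 72.0 → max 165.7 km
Site 3: residuals A 86.1, B 83.4, C 98.1 → max 98.1 km
Site 4: residuals A 0.0, B 0.0, C 0.0 → max 0.0 km
Only Site 4 has all residuals ≈ 0.

Site 4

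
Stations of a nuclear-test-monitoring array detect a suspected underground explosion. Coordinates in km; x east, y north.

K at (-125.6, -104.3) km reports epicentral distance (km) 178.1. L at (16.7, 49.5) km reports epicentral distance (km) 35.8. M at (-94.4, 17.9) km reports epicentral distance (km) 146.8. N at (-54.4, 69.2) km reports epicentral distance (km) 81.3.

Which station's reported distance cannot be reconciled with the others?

Solve using three stations at a time. Using K, L, N (subtract circle equations pairwise → linear system) gives (x, y) ≈ (6.4, 15.3).
Distances from that point to each station vs reported:
  K: calculated 178.1 vs reported 178.1 → residual 0.0 km
  L: calculated 35.8 vs reported 35.8 → residual 0.0 km
  M: calculated 100.8 vs reported 146.8 → residual 46.0 km
  N: calculated 81.3 vs reported 81.3 → residual 0.0 km
K, L, N are mutually consistent (residuals ≈ 0); M is off by 46.0 km.

M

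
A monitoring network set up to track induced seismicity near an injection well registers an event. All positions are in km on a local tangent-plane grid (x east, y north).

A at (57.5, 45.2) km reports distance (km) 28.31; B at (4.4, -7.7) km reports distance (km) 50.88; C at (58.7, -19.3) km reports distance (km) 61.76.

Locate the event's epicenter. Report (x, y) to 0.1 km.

(30.8, 35.8)

Circle about each station: (x − 57.5)² + (y − 45.2)² = 28.31²; (x − 4.4)² + (y + 7.7)² = 50.88²; (x − 58.7)² + (y + 19.3)² = 61.76².
Subtracting the A equation from the B and C equations removes the quadratic terms:
-106.2 x − 105.8 y = -7057.96
2.4 x − 129.0 y = -4543.95
Solving the 2×2 system: x ≈ 30.8, y ≈ 35.8 km.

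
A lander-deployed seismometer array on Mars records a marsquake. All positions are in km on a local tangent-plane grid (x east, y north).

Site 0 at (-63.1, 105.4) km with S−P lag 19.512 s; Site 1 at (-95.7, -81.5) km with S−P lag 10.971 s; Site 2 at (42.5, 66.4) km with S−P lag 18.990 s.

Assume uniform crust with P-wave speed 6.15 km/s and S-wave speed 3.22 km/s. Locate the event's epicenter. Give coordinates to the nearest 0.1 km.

(-47.1, -25.5)

Distance from S−P lag: d = Δt · v_P v_S / (v_P − v_S) = Δt · (6.15·3.22)/(6.15−3.22) ≈ 6.7587·Δt.
So d_Site 0 = 131.88, d_Site 1 = 74.15, d_Site 2 = 128.35 km.
Circle about each station: (x + 63.1)² + (y − 105.4)² = 131.88²; (x + 95.7)² + (y + 81.5)² = 74.15²; (x − 42.5)² + (y − 66.4)² = 128.35².
Subtracting the Site 0 equation from the Site 1 and Site 2 equations removes the quadratic terms:
-65.2 x − 373.8 y = 12604.08
211.2 x − 78.0 y = -7956.95
Solving the 2×2 system: x ≈ -47.1, y ≈ -25.5 km.
Check against Site 0 (with the unrounded x, y): √((x + 63.1)²+(y − 105.4)²) = 131.88 ≈ 131.88 km. ✓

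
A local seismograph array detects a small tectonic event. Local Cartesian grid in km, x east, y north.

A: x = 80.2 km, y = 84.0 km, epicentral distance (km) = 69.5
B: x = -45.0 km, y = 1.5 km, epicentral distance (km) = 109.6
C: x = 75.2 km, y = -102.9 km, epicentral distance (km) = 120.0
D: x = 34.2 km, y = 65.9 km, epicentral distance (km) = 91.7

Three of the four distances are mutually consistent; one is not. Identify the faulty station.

Solve using three stations at a time. Using A, B, C (subtract circle equations pairwise → linear system) gives (x, y) ≈ (63.6, 16.5).
Distances from that point to each station vs reported:
  A: calculated 69.5 vs reported 69.5 → residual 0.0 km
  B: calculated 109.6 vs reported 109.6 → residual 0.0 km
  C: calculated 120.0 vs reported 120.0 → residual 0.0 km
  D: calculated 57.4 vs reported 91.7 → residual 34.3 km
A, B, C are mutually consistent (residuals ≈ 0); D is off by 34.3 km.

D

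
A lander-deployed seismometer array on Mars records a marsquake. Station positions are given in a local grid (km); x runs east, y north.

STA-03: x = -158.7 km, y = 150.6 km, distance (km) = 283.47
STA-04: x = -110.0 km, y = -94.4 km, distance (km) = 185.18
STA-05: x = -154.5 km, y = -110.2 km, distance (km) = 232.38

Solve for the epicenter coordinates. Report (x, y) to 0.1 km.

Circle about each station: (x + 158.7)² + (y − 150.6)² = 283.47²; (x + 110.0)² + (y + 94.4)² = 185.18²; (x + 154.5)² + (y + 110.2)² = 232.38².
Subtracting pairs of circle equations eliminates x²+y² and gives linear equations (the radical axes):
97.4 x − 490.0 y = 19208.92
8.4 x − 521.6 y = 14503.02
Solving the 2×2 system: x ≈ 62.4, y ≈ -26.8 km.

x ≈ 62.4 km, y ≈ -26.8 km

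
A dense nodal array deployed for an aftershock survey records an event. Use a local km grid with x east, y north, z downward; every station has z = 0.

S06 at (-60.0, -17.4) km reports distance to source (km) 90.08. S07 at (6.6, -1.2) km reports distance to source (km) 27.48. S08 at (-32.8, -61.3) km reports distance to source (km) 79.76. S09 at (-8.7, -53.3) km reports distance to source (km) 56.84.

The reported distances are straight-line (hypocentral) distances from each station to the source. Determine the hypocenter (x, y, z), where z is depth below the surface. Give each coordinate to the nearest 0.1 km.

(29.3, -12.4, 10.7)

Each station gives a sphere (x−x_i)² + (y−y_i)² + z² = d_i² (stations at z=0).
Subtracting the S06 sphere from S07 and S08: z² cancels, leaving linear equations in x and y:
133.2 x + 32.4 y = 3501.50
54.4 x − 87.8 y = 2683.52
Solving: x ≈ 29.305, y ≈ -12.407 km (keep extra digits for the depth step; rounded: 29.3, -12.4).
Then from the S06 sphere: z² = 90.08² − (x + 60.0)² − (y + 17.4)² with x = 29.305, y = -12.407, so z ≈ 10.681 ≈ 10.7 km.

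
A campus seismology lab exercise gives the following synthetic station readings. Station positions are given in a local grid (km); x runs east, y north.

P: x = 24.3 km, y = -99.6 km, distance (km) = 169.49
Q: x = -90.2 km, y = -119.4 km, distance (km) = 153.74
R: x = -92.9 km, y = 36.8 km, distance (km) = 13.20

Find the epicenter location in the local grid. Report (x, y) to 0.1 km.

Circle about each station: (x − 24.3)² + (y + 99.6)² = 169.49²; (x + 90.2)² + (y + 119.4)² = 153.74²; (x + 92.9)² + (y − 36.8)² = 13.20².
Subtracting pairs of circle equations eliminates x²+y² and gives linear equations (the radical axes):
-229.0 x − 39.6 y = 16972.62
-234.4 x + 272.8 y = 28026.62
Solving the 2×2 system: x ≈ -80.0, y ≈ 34.0 km.

(-80.0, 34.0)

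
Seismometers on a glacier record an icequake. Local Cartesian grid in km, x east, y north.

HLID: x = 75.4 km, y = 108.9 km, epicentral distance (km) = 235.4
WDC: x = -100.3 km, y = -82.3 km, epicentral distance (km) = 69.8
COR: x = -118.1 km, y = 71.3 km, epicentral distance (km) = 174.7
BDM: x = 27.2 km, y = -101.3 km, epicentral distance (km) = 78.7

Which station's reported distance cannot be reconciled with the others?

WDC

Solve using three stations at a time. Using HLID, COR, BDM (subtract circle equations pairwise → linear system) gives (x, y) ≈ (-50.7, -89.9).
Distances from that point to each station vs reported:
  HLID: calculated 235.4 vs reported 235.4 → residual 0.0 km
  WDC: calculated 50.2 vs reported 69.8 → residual 19.6 km
  COR: calculated 174.7 vs reported 174.7 → residual 0.0 km
  BDM: calculated 78.7 vs reported 78.7 → residual 0.0 km
HLID, COR, BDM are mutually consistent (residuals ≈ 0); WDC is off by 19.6 km.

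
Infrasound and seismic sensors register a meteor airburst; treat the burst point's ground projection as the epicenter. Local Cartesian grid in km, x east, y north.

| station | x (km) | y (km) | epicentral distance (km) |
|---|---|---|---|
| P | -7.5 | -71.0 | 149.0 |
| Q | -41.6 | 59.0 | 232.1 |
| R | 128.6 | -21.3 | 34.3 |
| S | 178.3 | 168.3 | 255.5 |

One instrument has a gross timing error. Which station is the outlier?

R

Solve using three stations at a time. Using P, Q, S (subtract circle equations pairwise → linear system) gives (x, y) ≈ (140.9, -84.4).
Distances from that point to each station vs reported:
  P: calculated 149.0 vs reported 149.0 → residual 0.0 km
  Q: calculated 232.1 vs reported 232.1 → residual 0.0 km
  R: calculated 64.3 vs reported 34.3 → residual 30.0 km
  S: calculated 255.5 vs reported 255.5 → residual 0.0 km
P, Q, S are mutually consistent (residuals ≈ 0); R is off by 30.0 km.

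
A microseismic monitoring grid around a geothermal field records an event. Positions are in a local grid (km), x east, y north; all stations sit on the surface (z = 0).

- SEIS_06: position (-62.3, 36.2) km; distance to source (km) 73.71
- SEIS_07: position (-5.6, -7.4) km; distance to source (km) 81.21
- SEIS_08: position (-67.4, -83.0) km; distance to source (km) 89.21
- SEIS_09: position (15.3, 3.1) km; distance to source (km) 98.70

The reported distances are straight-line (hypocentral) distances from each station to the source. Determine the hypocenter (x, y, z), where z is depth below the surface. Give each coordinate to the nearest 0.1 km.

Each station gives a sphere (x−x_i)² + (y−y_i)² + z² = d_i² (stations at z=0).
Subtracting the SEIS_06 sphere from SEIS_07 and SEIS_08: z² cancels, leaving linear equations in x and y:
113.4 x − 87.2 y = -6267.51
-10.2 x − 238.4 y = 3714.77
Solving: x ≈ -65.109, y ≈ -12.796 km (keep extra digits for the depth step; rounded: -65.1, -12.8).
Then from the SEIS_06 sphere: z² = 73.71² − (x + 62.3)² − (y − 36.2)² with x = -65.109, y = -12.796, so z ≈ 54.997 ≈ 55.0 km.
Check against SEIS_09 (with the unrounded solution): distance 98.71 ≈ 98.70 km. ✓

(-65.1, -12.8, 55.0)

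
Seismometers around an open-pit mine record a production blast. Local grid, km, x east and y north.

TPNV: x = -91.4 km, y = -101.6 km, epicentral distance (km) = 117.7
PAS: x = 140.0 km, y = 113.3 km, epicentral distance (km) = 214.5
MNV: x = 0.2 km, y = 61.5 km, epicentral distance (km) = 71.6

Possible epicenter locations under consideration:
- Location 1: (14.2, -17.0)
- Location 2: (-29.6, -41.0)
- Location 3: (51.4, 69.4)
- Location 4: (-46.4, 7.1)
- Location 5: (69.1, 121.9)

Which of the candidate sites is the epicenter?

Location 4

For each candidate, compare |candidate − station| to the reported distance:
Location 1: residuals TPNV 17.6, PAS 33.4, MNV 8.1 → max 33.4 km
Location 2: residuals TPNV 31.1, PAS 14.8, MNV 35.1 → max 35.1 km
Location 3: residuals TPNV 105.1, PAS 115.6, MNV 19.8 → max 115.6 km
Location 4: residuals TPNV 0.1, PAS 0.0, MNV 0.0 → max 0.1 km
Location 5: residuals TPNV 157.5, PAS 143.1, MNV 20.0 → max 157.5 km
Only Location 4 has all residuals ≈ 0.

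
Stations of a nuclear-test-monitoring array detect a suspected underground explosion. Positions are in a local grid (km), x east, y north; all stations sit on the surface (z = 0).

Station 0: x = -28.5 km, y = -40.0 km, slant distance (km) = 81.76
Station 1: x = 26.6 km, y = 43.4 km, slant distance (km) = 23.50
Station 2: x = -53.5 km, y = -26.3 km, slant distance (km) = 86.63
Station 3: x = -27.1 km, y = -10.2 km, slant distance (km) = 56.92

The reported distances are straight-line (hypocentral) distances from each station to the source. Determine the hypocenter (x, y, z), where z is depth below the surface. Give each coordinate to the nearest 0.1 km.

Each station gives a sphere (x−x_i)² + (y−y_i)² + z² = d_i² (stations at z=0).
Subtracting the Station 0 sphere from Station 1 and Station 2: z² cancels, leaving linear equations in x and y:
110.2 x + 166.8 y = 6311.32
-50.0 x + 27.4 y = 321.63
Solving: x ≈ 10.501, y ≈ 30.900 km (keep extra digits for the depth step; rounded: 10.5, 30.9).
Then from the Station 0 sphere: z² = 81.76² − (x + 28.5)² − (y + 40.0)² with x = 10.501, y = 30.900, so z ≈ 11.697 ≈ 11.7 km.

x ≈ 10.5 km, y ≈ 30.9 km, depth ≈ 11.7 km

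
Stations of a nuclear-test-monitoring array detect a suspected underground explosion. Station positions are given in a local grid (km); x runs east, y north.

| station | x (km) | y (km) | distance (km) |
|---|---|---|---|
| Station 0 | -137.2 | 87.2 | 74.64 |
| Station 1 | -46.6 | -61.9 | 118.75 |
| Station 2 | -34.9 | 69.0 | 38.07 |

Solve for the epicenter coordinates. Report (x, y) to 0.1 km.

Circle about each station: (x + 137.2)² + (y − 87.2)² = 74.64²; (x + 46.6)² + (y + 61.9)² = 118.75²; (x + 34.9)² + (y − 69.0)² = 38.07².
Subtracting pairs of circle equations eliminates x²+y² and gives linear equations (the radical axes):
181.2 x − 298.2 y = -28954.94
204.6 x − 36.4 y = -16326.87
Solving the 2×2 system: x ≈ -70.1, y ≈ 54.5 km.

x ≈ -70.1 km, y ≈ 54.5 km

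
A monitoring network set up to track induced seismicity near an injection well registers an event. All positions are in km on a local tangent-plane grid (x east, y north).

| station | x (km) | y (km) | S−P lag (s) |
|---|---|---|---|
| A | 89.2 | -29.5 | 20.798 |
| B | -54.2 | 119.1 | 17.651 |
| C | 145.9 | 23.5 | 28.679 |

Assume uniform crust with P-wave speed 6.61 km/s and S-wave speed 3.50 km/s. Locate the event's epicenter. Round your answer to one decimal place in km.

Distance from S−P lag: d = Δt · v_P v_S / (v_P − v_S) = Δt · (6.61·3.50)/(6.61−3.50) ≈ 7.4389·Δt.
So d_A = 154.71, d_B = 131.30, d_C = 213.34 km.
Circle about each station: (x − 89.2)² + (y + 29.5)² = 154.71²; (x + 54.2)² + (y − 119.1)² = 131.30²; (x − 145.9)² + (y − 23.5)² = 213.34².
Subtracting pairs of circle equations eliminates x²+y² and gives linear equations (the radical axes):
-286.8 x + 297.2 y = 14991.05
113.4 x + 106.0 y = -8566.60
Solving the 2×2 system: x ≈ -64.5, y ≈ -11.8 km.

-64.5 km east, -11.8 km north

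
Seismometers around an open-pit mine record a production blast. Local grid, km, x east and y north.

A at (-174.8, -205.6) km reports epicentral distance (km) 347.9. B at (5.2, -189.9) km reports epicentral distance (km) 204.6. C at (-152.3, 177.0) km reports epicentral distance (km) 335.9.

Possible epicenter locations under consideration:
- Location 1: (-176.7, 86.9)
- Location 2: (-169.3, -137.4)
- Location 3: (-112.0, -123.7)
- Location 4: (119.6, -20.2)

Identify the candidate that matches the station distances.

For each candidate, compare |candidate − station| to the reported distance:
Location 1: residuals A 55.4, B 126.6, C 242.6 → max 242.6 km
Location 2: residuals A 279.5, B 22.4, C 21.0 → max 279.5 km
Location 3: residuals A 244.7, B 70.0, C 32.5 → max 244.7 km
Location 4: residuals A 0.0, B 0.1, C 0.0 → max 0.1 km
Only Location 4 has all residuals ≈ 0.

Location 4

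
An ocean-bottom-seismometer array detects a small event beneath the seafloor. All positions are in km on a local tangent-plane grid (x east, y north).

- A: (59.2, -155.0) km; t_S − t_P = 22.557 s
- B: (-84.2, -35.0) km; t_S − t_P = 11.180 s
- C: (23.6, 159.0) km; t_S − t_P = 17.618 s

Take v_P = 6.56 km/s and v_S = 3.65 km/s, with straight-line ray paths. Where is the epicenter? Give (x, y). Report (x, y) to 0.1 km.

x ≈ -8.8 km, y ≈ 17.7 km

Distance from S−P lag: d = Δt · v_P v_S / (v_P − v_S) = Δt · (6.56·3.65)/(6.56−3.65) ≈ 8.2282·Δt.
So d_A = 185.60, d_B = 91.99, d_C = 144.96 km.
Circle about each station: (x − 59.2)² + (y + 155.0)² = 185.60²; (x + 84.2)² + (y + 35.0)² = 91.99²; (x − 23.6)² + (y − 159.0)² = 144.96².
Subtracting pairs of circle equations eliminates x²+y² and gives linear equations (the radical axes):
-286.8 x + 240.0 y = 6770.20
-71.2 x + 628.0 y = 11742.28
Solving the 2×2 system: x ≈ -8.8, y ≈ 17.7 km.
Check against A (with the unrounded x, y): √((x − 59.2)²+(y + 155.0)²) = 185.60 ≈ 185.60 km. ✓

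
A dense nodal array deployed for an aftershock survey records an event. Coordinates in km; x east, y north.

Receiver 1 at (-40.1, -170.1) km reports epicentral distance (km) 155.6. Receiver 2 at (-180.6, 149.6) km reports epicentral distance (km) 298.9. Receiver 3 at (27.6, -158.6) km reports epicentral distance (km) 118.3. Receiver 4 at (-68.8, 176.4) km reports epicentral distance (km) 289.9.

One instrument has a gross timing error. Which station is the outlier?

Solve using three stations at a time. Using Receiver 1, Receiver 2, Receiver 3 (subtract circle equations pairwise → linear system) gives (x, y) ≈ (48.5, -42.3).
Distances from that point to each station vs reported:
  Receiver 1: calculated 155.5 vs reported 155.6 → residual 0.1 km
  Receiver 2: calculated 298.8 vs reported 298.9 → residual 0.1 km
  Receiver 3: calculated 118.1 vs reported 118.3 → residual 0.2 km
  Receiver 4: calculated 248.2 vs reported 289.9 → residual 41.7 km
Receiver 1, Receiver 2, Receiver 3 are mutually consistent (residuals ≈ 0); Receiver 4 is off by 41.7 km.

Receiver 4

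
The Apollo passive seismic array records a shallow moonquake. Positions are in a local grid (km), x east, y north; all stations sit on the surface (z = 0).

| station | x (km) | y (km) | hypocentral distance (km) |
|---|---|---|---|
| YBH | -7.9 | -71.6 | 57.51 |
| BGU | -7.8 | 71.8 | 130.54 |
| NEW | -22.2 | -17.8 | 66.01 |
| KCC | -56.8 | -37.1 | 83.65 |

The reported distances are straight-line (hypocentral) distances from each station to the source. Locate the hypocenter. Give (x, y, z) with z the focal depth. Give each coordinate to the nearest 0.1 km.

(10.0, -47.8, 49.2)

Each station gives a sphere (x−x_i)² + (y−y_i)² + z² = d_i² (stations at z=0).
Subtracting the YBH sphere from BGU and NEW: z² cancels, leaving linear equations in x and y:
0.2 x + 286.8 y = -13706.18
-28.6 x + 107.6 y = -5429.21
Solving: x ≈ 10.009, y ≈ -47.797 km (keep extra digits for the depth step; rounded: 10.0, -47.8).
Then from the YBH sphere: z² = 57.51² − (x + 7.9)² − (y + 71.6)² with x = 10.009, y = -47.797, so z ≈ 49.194 ≈ 49.2 km.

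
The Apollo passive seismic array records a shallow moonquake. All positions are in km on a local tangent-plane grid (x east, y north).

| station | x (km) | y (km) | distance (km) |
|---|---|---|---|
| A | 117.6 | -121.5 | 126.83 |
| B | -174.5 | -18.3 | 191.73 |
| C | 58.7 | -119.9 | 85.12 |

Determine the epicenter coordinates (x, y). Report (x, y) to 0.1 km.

Circle about each station: (x − 117.6)² + (y + 121.5)² = 126.83²; (x + 174.5)² + (y + 18.3)² = 191.73²; (x − 58.7)² + (y + 119.9)² = 85.12².
Subtracting the A equation from the B and C equations removes the quadratic terms:
-584.2 x + 206.4 y = -18481.41
-117.8 x + 3.2 y = -1929.88
Solving the 2×2 system: x ≈ 15.1, y ≈ -46.8 km.

x ≈ 15.1 km, y ≈ -46.8 km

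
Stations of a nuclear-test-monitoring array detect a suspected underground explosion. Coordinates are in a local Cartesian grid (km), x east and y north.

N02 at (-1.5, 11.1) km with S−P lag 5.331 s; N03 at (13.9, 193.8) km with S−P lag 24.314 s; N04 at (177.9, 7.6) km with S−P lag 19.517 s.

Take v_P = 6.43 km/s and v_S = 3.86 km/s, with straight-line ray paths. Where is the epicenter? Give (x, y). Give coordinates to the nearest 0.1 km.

(-4.4, -40.3)

Distance from S−P lag: d = Δt · v_P v_S / (v_P − v_S) = Δt · (6.43·3.86)/(6.43−3.86) ≈ 9.6575·Δt.
So d_N02 = 51.48, d_N03 = 234.81, d_N04 = 188.49 km.
Circle about each station: (x + 1.5)² + (y − 11.1)² = 51.48²; (x − 13.9)² + (y − 193.8)² = 234.81²; (x − 177.9)² + (y − 7.6)² = 188.49².
Subtracting pairs of circle equations eliminates x²+y² and gives linear equations (the radical axes):
30.8 x + 365.4 y = -14859.36
358.8 x − 7.0 y = -1297.58
Solving the 2×2 system: x ≈ -4.4, y ≈ -40.3 km.
Check against N02 (with the unrounded x, y): √((x + 1.5)²+(y − 11.1)²) = 51.48 ≈ 51.48 km. ✓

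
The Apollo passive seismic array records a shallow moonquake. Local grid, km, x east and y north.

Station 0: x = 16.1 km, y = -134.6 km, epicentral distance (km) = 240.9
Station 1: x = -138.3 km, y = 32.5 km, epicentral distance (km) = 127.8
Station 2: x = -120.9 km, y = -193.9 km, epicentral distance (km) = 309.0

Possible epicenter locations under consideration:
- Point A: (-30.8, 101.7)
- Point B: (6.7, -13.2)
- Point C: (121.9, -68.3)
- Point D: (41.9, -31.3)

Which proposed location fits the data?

Point A

For each candidate, compare |candidate − station| to the reported distance:
Point A: residuals Station 0 0.0, Station 1 0.0, Station 2 0.0 → max 0.0 km
Point B: residuals Station 0 119.1, Station 1 24.2, Station 2 87.8 → max 119.1 km
Point C: residuals Station 0 116.0, Station 1 151.2, Station 2 35.6 → max 151.2 km
Point D: residuals Station 0 134.4, Station 1 63.4, Station 2 78.9 → max 134.4 km
Only Point A has all residuals ≈ 0.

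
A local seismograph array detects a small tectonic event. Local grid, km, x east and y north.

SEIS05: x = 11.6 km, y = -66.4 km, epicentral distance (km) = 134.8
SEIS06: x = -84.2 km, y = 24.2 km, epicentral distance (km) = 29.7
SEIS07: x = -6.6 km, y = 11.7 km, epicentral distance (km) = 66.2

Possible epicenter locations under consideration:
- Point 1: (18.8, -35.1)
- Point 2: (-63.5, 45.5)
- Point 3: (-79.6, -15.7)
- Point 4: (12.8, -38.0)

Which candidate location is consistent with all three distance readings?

Point 2

For each candidate, compare |candidate − station| to the reported distance:
Point 1: residuals SEIS05 102.7, SEIS06 89.2, SEIS07 13.0 → max 102.7 km
Point 2: residuals SEIS05 0.0, SEIS06 0.0, SEIS07 0.0 → max 0.0 km
Point 3: residuals SEIS05 30.5, SEIS06 10.5, SEIS07 11.8 → max 30.5 km
Point 4: residuals SEIS05 106.4, SEIS06 85.5, SEIS07 12.8 → max 106.4 km
Only Point 2 has all residuals ≈ 0.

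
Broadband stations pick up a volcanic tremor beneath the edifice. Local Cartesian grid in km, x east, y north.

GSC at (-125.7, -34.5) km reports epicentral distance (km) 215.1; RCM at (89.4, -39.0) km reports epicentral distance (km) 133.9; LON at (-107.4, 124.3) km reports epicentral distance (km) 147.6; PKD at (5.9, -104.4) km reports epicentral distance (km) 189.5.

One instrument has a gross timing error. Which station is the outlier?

GSC

Solve using three stations at a time. Using RCM, LON, PKD (subtract circle equations pairwise → linear system) gives (x, y) ≈ (34.2, 82.9).
Distances from that point to each station vs reported:
  GSC: calculated 198.4 vs reported 215.1 → residual 16.7 km
  RCM: calculated 133.8 vs reported 133.9 → residual 0.1 km
  LON: calculated 147.5 vs reported 147.6 → residual 0.1 km
  PKD: calculated 189.5 vs reported 189.5 → residual 0.0 km
RCM, LON, PKD are mutually consistent (residuals ≈ 0); GSC is off by 16.7 km.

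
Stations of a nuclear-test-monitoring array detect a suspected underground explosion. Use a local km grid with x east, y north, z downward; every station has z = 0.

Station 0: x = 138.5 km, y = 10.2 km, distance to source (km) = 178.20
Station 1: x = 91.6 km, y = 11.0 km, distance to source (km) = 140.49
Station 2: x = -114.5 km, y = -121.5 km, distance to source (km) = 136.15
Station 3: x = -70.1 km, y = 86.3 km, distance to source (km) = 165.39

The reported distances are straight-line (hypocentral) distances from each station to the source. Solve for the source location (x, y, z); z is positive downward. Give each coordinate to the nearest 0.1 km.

(-14.2, -55.5, 64.2)

Each station gives a sphere (x−x_i)² + (y−y_i)² + z² = d_i² (stations at z=0).
Subtracting the Station 0 sphere from Station 1 and Station 2: z² cancels, leaving linear equations in x and y:
-93.8 x + 1.6 y = 1243.07
-506.0 x − 263.4 y = 21804.63
Solving: x ≈ -14.199, y ≈ -55.504 km (keep extra digits for the depth step; rounded: -14.2, -55.5).
Then from the Station 0 sphere: z² = 178.20² − (x − 138.5)² − (y − 10.2)² with x = -14.199, y = -55.504, so z ≈ 64.197 ≈ 64.2 km.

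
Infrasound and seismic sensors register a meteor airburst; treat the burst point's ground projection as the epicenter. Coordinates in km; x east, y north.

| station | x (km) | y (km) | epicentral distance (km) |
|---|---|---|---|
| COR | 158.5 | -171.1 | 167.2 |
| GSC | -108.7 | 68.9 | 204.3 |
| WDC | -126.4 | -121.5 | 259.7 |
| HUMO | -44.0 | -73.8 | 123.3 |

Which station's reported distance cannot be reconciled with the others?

WDC

Solve using three stations at a time. Using COR, GSC, HUMO (subtract circle equations pairwise → linear system) gives (x, y) ≈ (70.8, -28.7).
Distances from that point to each station vs reported:
  COR: calculated 167.2 vs reported 167.2 → residual 0.0 km
  GSC: calculated 204.3 vs reported 204.3 → residual 0.0 km
  WDC: calculated 217.9 vs reported 259.7 → residual 41.8 km
  HUMO: calculated 123.3 vs reported 123.3 → residual 0.0 km
COR, GSC, HUMO are mutually consistent (residuals ≈ 0); WDC is off by 41.8 km.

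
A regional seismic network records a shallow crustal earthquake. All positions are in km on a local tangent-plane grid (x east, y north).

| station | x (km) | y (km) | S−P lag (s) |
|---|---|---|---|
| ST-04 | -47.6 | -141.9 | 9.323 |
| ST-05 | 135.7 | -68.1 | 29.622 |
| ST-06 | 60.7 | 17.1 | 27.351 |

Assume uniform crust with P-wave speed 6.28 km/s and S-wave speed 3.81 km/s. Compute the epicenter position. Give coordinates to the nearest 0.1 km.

Distance from S−P lag: d = Δt · v_P v_S / (v_P − v_S) = Δt · (6.28·3.81)/(6.28−3.81) ≈ 9.6870·Δt.
So d_ST-04 = 90.31, d_ST-05 = 286.95, d_ST-06 = 264.95 km.
Circle about each station: (x + 47.6)² + (y + 141.9)² = 90.31²; (x − 135.7)² + (y + 68.1)² = 286.95²; (x − 60.7)² + (y − 17.1)² = 264.95².
Subtracting the ST-04 equation from the ST-05 and ST-06 equations removes the quadratic terms:
366.6 x + 147.6 y = -73533.68
216.6 x + 318.0 y = -80467.08
Solving the 2×2 system: x ≈ -136.0, y ≈ -160.4 km.

(-136.0, -160.4)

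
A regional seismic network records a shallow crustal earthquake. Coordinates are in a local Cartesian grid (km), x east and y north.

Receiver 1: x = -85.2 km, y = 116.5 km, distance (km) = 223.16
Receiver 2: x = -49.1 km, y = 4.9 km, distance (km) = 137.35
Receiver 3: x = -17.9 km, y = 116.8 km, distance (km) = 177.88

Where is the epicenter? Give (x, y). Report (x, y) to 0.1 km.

Circle about each station: (x + 85.2)² + (y − 116.5)² = 223.16²; (x + 49.1)² + (y − 4.9)² = 137.35²; (x + 17.9)² + (y − 116.8)² = 177.88².
Subtracting pairs of circle equations eliminates x²+y² and gives linear equations (the radical axes):
72.2 x − 223.2 y = 12538.89
134.6 x + 0.6 y = 11290.45
Solving the 2×2 system: x ≈ 84.0, y ≈ -29.0 km.
Check against Receiver 1 (with the unrounded x, y): √((x + 85.2)²+(y − 116.5)²) = 223.17 ≈ 223.16 km. ✓

x ≈ 84.0 km, y ≈ -29.0 km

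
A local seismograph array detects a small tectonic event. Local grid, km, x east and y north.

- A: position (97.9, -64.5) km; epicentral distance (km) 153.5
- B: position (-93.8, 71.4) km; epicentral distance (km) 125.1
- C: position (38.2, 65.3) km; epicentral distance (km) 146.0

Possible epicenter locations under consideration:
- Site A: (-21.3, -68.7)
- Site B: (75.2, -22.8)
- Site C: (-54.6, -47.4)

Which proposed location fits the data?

For each candidate, compare |candidate − station| to the reported distance:
Site A: residuals A 34.2, B 32.6, C 0.6 → max 34.2 km
Site B: residuals A 106.0, B 68.4, C 50.4 → max 106.0 km
Site C: residuals A 0.0, B 0.0, C 0.0 → max 0.0 km
Only Site C has all residuals ≈ 0.

Site C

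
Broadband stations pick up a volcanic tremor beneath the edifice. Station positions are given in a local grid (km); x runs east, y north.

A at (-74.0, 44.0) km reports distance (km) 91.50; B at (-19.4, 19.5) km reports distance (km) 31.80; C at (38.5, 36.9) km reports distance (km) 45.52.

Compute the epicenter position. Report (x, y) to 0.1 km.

x ≈ 7.9 km, y ≈ 3.2 km

Circle about each station: (x + 74.0)² + (y − 44.0)² = 91.50²; (x + 19.4)² + (y − 19.5)² = 31.80²; (x − 38.5)² + (y − 36.9)² = 45.52².
Subtracting pairs of circle equations eliminates x²+y² and gives linear equations (the radical axes):
109.2 x − 49.0 y = 705.62
225.0 x − 14.2 y = 1732.04
Solving the 2×2 system: x ≈ 7.9, y ≈ 3.2 km.
Check against A (with the unrounded x, y): √((x + 74.0)²+(y − 44.0)²) = 91.50 ≈ 91.50 km. ✓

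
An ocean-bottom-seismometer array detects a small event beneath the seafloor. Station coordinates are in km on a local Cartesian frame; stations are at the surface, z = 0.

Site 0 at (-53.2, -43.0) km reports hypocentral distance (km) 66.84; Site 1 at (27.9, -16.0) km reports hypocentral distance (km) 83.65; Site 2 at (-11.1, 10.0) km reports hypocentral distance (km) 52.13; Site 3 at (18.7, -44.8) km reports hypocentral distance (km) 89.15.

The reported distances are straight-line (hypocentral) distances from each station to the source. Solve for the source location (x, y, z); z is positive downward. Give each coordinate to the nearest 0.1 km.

x ≈ -40.2 km, y ≈ 6.4 km, depth ≈ 43.1 km

Each station gives a sphere (x−x_i)² + (y−y_i)² + z² = d_i² (stations at z=0).
Subtracting the Site 0 sphere from Site 1 and Site 2: z² cancels, leaving linear equations in x and y:
162.2 x + 54.0 y = -6174.57
84.2 x + 106.0 y = -2705.98
Solving: x ≈ -40.200, y ≈ 6.404 km (keep extra digits for the depth step; rounded: -40.2, 6.4).
Then from the Site 0 sphere: z² = 66.84² − (x + 53.2)² − (y + 43.0)² with x = -40.200, y = 6.404, so z ≈ 43.103 ≈ 43.1 km.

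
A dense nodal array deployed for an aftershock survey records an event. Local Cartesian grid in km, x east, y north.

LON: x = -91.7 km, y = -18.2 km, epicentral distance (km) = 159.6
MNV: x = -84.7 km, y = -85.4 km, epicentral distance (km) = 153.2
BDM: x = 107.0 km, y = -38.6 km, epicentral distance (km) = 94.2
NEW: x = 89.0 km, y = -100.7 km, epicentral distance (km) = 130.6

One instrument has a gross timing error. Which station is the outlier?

LON

Solve using three stations at a time. Using MNV, BDM, NEW (subtract circle equations pairwise → linear system) gives (x, y) ≈ (30.2, 15.9).
Distances from that point to each station vs reported:
  LON: calculated 126.6 vs reported 159.6 → residual 33.0 km
  MNV: calculated 153.2 vs reported 153.2 → residual 0.0 km
  BDM: calculated 94.2 vs reported 94.2 → residual 0.0 km
  NEW: calculated 130.6 vs reported 130.6 → residual 0.0 km
MNV, BDM, NEW are mutually consistent (residuals ≈ 0); LON is off by 33.0 km.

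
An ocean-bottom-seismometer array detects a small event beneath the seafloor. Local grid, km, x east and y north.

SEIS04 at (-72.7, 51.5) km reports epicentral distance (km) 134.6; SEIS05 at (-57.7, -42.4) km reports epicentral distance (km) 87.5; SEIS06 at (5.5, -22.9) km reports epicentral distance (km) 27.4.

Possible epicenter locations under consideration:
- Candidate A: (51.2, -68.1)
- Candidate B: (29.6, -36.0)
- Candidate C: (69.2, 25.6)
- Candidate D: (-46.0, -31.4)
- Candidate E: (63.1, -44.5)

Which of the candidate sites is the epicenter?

For each candidate, compare |candidate − station| to the reported distance:
Candidate A: residuals SEIS04 37.6, SEIS05 24.4, SEIS06 36.9 → max 37.6 km
Candidate B: residuals SEIS04 0.0, SEIS05 0.0, SEIS06 0.0 → max 0.0 km
Candidate C: residuals SEIS04 9.6, SEIS05 56.5, SEIS06 52.7 → max 56.5 km
Candidate D: residuals SEIS04 47.5, SEIS05 71.4, SEIS06 24.8 → max 71.4 km
Candidate E: residuals SEIS04 31.7, SEIS05 33.3, SEIS06 34.1 → max 34.1 km
Only Candidate B has all residuals ≈ 0.

Candidate B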